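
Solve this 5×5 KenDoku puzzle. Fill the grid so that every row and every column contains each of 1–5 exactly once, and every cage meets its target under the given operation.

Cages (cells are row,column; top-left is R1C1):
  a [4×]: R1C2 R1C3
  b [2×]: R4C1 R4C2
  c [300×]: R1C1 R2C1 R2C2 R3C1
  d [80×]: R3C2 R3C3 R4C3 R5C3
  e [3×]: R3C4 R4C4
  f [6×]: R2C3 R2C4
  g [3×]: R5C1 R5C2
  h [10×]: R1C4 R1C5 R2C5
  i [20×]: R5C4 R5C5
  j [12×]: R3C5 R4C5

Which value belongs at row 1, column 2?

4

Cage c has product 300, which forces R2C2 = 5.
Row 1 needs a 3, and only R1C1 is open for it.
Column 1 already has 3, leaving R2C1 = 4.
Cage c has product 300, so R3C1 = 5.
Column 1 already has 3, so R5C1 = 1.
Cage g's pair has product 3; hence R5C2 = 3.
1 is placed in column 1, which forces R4C1 = 2.
The two cells of cage b must have product 2, so R4C2 = 1.
Row 4 already has 1, so R4C4 = 3.
Row 4 already has 3, leaving R4C5 = 4.
Column 5 now contains 4; hence R5C5 = 5.
Column 2 now contains 1, so R1C2 = 4.
Cage a's pair has product 4, leaving R1C3 = 1.
The 3 cells of cage h must have product 10, leaving R1C4 = 5.
Row 1 now contains 1; hence R1C5 = 2.
Cage f's pair has product 6, leaving R2C3 = 3.
3 is placed in column 4, which forces R2C4 = 2.
2 is placed in column 5, leaving R2C5 = 1.
4 is placed in column 2, so R3C2 = 2.
1 is placed in column 3; hence R3C3 = 4.
3 is placed in column 4, so R3C4 = 1.
Column 5 now contains 4, leaving R3C5 = 3.
4 is placed in row 4, which forces R4C3 = 5.
4 is placed in column 3; hence R5C3 = 2.
Row 5 now contains 5, leaving R5C4 = 4.
Completed grid: 3 4 1 5 2 / 4 5 3 2 1 / 5 2 4 1 3 / 2 1 5 3 4 / 1 3 2 4 5.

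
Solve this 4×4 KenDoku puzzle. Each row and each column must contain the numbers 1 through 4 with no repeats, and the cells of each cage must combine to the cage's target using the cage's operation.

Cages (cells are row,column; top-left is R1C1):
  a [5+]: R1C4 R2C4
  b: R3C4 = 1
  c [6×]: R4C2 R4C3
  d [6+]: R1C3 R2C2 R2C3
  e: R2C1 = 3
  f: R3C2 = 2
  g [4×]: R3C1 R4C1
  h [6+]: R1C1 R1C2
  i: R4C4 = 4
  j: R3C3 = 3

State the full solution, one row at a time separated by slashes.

2 4 1 3 / 3 1 4 2 / 4 2 3 1 / 1 3 2 4

Cage e is given; hence R2C1 = 3.
Cage f is given, leaving R3C2 = 2.
Cage j is given, so R3C3 = 3.
Cage b is a single given cell, so R3C4 = 1.
2 is placed in column 2, so R4C2 = 3.
3 is placed in column 3, leaving R4C3 = 2.
Cage i is a single given cell, which forces R4C4 = 4.
The two cells of cage h must have sum 6; hence R1C1 = 2.
2 is placed in column 2, which forces R1C2 = 4.
Column 3 already has 2, which forces R1C3 = 1.
Cage a needs two cells with sum 5, so R1C4 = 3.
2 is placed in column 2, so R2C2 = 1.
Cage d has sum 6, leaving R2C3 = 4.
Column 4 already has 4, which forces R2C4 = 2.
Row 3 now contains 1, so R3C1 = 4.
4 is placed in row 4, so R4C1 = 1.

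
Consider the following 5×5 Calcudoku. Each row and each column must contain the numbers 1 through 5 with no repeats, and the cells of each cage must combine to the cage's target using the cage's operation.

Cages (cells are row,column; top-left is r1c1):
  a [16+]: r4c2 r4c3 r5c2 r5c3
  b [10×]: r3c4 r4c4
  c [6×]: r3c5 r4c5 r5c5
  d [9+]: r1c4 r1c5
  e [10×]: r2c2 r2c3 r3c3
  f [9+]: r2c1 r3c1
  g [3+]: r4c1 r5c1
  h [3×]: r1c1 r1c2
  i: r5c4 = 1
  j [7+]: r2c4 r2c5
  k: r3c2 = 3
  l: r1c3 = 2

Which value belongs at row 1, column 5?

Cage l is a single given cell; hence r1c3 = 2.
Cage k is a single given cell, which forces r3c2 = 3.
Cage i is given, which forces r5c4 = 1.
The two cells of cage h must have product 3, which forces r1c1 = 3.
Column 2 now contains 3; hence r1c2 = 1.
Cage e needs product 10; hence r2c2 = 2.
Cage g needs two cells with sum 3; hence r4c1 = 1.
1 is placed in row 5, which forces r5c1 = 2.
2 is placed in row 5; hence r5c5 = 3.
Cage j needs two cells with sum 7; hence r2c4 = 3.
Cage j needs two cells with sum 7, leaving r2c5 = 4.
The 3 cells of cage c must have product 6, leaving r3c5 = 1.
Cage a has sum 16, so r4c2 = 4.
Cage a needs sum 16; hence r4c3 = 3.
3 is placed in column 5, leaving r4c5 = 2.
Cage a has sum 16, leaving r5c2 = 5.
The 4 cells of cage a must have sum 16, which forces r5c3 = 4.
Cage d's pair has sum 9, so r1c4 = 4.
Column 5 already has 4, so r1c5 = 5.
Row 2 now contains 4, so r2c1 = 5.
Cage e needs product 10, which forces r2c3 = 1.
Cage f needs two cells with sum 9, which forces r3c1 = 4.
Row 3 already has 1, which forces r3c3 = 5.
Cage b's pair has product 10, so r3c4 = 2.
Row 4 already has 2, leaving r4c4 = 5.
Completed grid: 3 1 2 4 5 / 5 2 1 3 4 / 4 3 5 2 1 / 1 4 3 5 2 / 2 5 4 1 3.

5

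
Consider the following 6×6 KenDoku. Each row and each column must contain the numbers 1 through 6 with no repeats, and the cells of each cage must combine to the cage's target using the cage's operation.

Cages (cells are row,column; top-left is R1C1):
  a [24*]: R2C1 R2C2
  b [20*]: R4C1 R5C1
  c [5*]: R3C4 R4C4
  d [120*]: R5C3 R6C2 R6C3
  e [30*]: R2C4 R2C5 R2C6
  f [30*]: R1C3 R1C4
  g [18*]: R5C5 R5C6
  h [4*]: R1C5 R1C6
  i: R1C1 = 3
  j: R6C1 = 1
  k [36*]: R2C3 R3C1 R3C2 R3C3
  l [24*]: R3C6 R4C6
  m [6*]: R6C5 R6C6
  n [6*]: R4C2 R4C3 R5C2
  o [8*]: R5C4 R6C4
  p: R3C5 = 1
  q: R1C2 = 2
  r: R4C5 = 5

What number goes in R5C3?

Cage i is given, leaving R1C1 = 3.
Cage q is a single given cell, so R1C2 = 2.
Cage p is given; hence R3C5 = 1.
Cage r is a single given cell; hence R4C5 = 5.
Cage j is a single given cell; hence R6C1 = 1.
Column 5 already has 1, which forces R1C5 = 4.
Cage h's pair has product 4, so R1C6 = 1.
The 4 cells of cage k must have product 36, which forces R2C3 = 1.
Row 3 already has 1, so R3C4 = 5.
5 is placed in row 4, so R4C1 = 4.
Column 3 now contains 1, which forces R4C3 = 2.
5 is placed in row 4, so R4C4 = 1.
4 is placed in row 4, leaving R4C6 = 6.
The two cells of cage b must have product 20, leaving R5C1 = 5.
Column 6 already has 6, leaving R5C6 = 3.
3 is placed in column 6, which forces R6C6 = 2.
Cage f needs two cells with product 30, so R1C3 = 5.
Column 4 already has 5, which forces R1C4 = 6.
Column 1 already has 4, so R2C1 = 6.
Cage a's pair has product 24, which forces R2C2 = 4.
Column 6 already has 2; hence R2C6 = 5.
The 4 cells of cage k must have product 36; hence R3C1 = 2.
Column 6 already has 6, so R3C6 = 4.
Row 4 already has 6, leaving R4C2 = 3.
Row 5 already has 3, leaving R5C2 = 1.
The two cells of cage o must have product 8; hence R5C4 = 2.
Row 5 already has 3, so R5C5 = 6.
Row 6 now contains 2; hence R6C4 = 4.
Row 6 now contains 2, leaving R6C5 = 3.
Column 4 now contains 2; hence R2C4 = 3.
3 is placed in column 5, which forces R2C5 = 2.
Column 2 now contains 3, so R3C2 = 6.
Cage k has product 36, which forces R3C3 = 3.
6 is placed in row 5; hence R5C3 = 4.
Cage d needs product 120, leaving R6C2 = 5.
Row 6 now contains 4; hence R6C3 = 6.
Filled in: 3 2 5 6 4 1 / 6 4 1 3 2 5 / 2 6 3 5 1 4 / 4 3 2 1 5 6 / 5 1 4 2 6 3 / 1 5 6 4 3 2.

4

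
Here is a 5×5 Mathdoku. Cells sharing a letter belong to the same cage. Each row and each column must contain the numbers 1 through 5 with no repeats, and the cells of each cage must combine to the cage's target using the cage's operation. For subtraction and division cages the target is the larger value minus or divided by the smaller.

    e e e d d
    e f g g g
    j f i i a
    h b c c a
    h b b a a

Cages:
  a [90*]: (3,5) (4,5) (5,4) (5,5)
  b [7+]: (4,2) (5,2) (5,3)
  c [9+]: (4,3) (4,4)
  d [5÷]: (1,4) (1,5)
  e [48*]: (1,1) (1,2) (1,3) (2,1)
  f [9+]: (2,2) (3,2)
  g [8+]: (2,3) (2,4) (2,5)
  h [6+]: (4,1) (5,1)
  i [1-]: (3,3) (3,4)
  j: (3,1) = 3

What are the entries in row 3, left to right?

3 4 1 2 5

Cage j is a single given cell, leaving (3,1) = 3.
The 4 cells of cage a must have product 90, which forces (5,4) = 3.
Cage a has product 90; hence (4,5) = 3.
The only place for 3 in row 2 is (2,3).
Cage e needs product 48, which forces (1,2) = 3.
The only place for 2 in row 1 is (1,3).
The 4 cells of cage e must have product 48, which forces (1,1) = 4.
Cage e needs product 48; hence (2,1) = 2.
In row 2, 5 can only go at (2,2), so (2,2) = 5.
Column 2 now contains 5, so (3,2) = 4.
The two cells of cage i must have difference 1; hence (3,3) = 1.
Cage i's pair has difference 1, leaving (3,4) = 2.
Row 3 already has 2, which forces (3,5) = 5.
Cage b has sum 7, leaving (5,3) = 4.
5 is placed in column 5; hence (5,5) = 2.
The two cells of cage d must have quotient 5, so (1,4) = 5.
5 is placed in column 5, leaving (1,5) = 1.
Column 5 already has 1, so (2,5) = 4.
Cage b has sum 7, so (4,2) = 2.
Column 3 already has 4; hence (4,3) = 5.
The two cells of cage c must have sum 9; hence (4,4) = 4.
Row 5 already has 2; hence (5,2) = 1.
4 is placed in row 2, leaving (2,4) = 1.
5 is placed in row 4, so (4,1) = 1.
Row 5 now contains 1, leaving (5,1) = 5.
Completed grid: 4 3 2 5 1 / 2 5 3 1 4 / 3 4 1 2 5 / 1 2 5 4 3 / 5 1 4 3 2.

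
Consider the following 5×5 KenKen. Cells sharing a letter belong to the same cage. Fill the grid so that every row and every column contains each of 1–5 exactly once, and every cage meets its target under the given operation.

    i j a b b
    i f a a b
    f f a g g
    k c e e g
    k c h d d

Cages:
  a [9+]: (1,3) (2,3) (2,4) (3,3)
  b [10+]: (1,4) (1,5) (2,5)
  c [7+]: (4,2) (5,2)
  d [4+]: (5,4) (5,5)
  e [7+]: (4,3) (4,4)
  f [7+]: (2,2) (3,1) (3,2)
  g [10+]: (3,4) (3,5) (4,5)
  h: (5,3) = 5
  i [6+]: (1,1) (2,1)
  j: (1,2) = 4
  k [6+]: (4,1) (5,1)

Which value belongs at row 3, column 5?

4

Cage j is given, so (1,2) = 4.
Cage h is a single given cell, leaving (5,3) = 5.
The two cells of cage c must have sum 7, which forces (4,2) = 5.
Cage c needs two cells with sum 7, so (5,2) = 2.
Cage f needs sum 7; hence (2,2) = 3.
The 3 cells of cage f must have sum 7, which forces (3,1) = 3.
The 3 cells of cage f must have sum 7; hence (3,2) = 1.
The two cells of cage k must have sum 6, which forces (4,1) = 2.
Cage k needs two cells with sum 6, so (5,1) = 4.
Cage a needs sum 9, so (2,4) = 2.
In row 1, 3 can only go at (1,4), so (1,4) = 3.
Cage b has sum 10, leaving (1,5) = 2.
Cage b has sum 10, which forces (2,5) = 5.
Column 5 already has 5, so (3,5) = 4.
Cage e's pair has sum 7; hence (4,3) = 3.
Column 4 now contains 3; hence (4,4) = 4.
Row 4 already has 3; hence (4,5) = 1.
Column 4 now contains 3, so (5,4) = 1.
Cage d's pair has sum 4, so (5,5) = 3.
Cage i's pair has sum 6, leaving (1,1) = 5.
2 is placed in row 1, so (1,3) = 1.
Row 2 already has 5, so (2,1) = 1.
Cage a needs sum 9, so (2,3) = 4.
Row 3 already has 4, so (3,3) = 2.
Row 3 already has 4, leaving (3,4) = 5.
Completed grid: 5 4 1 3 2 / 1 3 4 2 5 / 3 1 2 5 4 / 2 5 3 4 1 / 4 2 5 1 3.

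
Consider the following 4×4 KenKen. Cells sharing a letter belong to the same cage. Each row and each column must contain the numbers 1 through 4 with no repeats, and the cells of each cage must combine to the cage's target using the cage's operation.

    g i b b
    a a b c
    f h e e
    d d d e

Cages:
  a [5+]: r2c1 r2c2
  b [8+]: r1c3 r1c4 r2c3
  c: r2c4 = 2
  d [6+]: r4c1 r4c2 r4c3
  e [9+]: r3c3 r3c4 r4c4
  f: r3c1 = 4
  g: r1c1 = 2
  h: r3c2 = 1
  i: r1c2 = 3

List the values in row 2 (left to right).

Cage g is given; hence r1c1 = 2.
Cage i is a single given cell, leaving r1c2 = 3.
Cage c is a single given cell, leaving r2c4 = 2.
Cage f is given, leaving r3c1 = 4.
Cage h is given, which forces r3c2 = 1.
1 is placed in row 3, leaving r3c4 = 3.
Column 2 now contains 1, so r4c2 = 2.
Column 4 now contains 3; hence r4c4 = 4.
Cage b needs sum 8, which forces r1c3 = 4.
Column 4 already has 4, so r1c4 = 1.
Cage a's pair has sum 5, which forces r2c1 = 1.
Column 2 now contains 1, which forces r2c2 = 4.
Cage b needs sum 8, leaving r2c3 = 3.
Row 3 now contains 3; hence r3c3 = 2.
1 is placed in column 1, so r4c1 = 3.
Column 3 now contains 3; hence r4c3 = 1.
Completed grid: 2 3 4 1 / 1 4 3 2 / 4 1 2 3 / 3 2 1 4.

1 4 3 2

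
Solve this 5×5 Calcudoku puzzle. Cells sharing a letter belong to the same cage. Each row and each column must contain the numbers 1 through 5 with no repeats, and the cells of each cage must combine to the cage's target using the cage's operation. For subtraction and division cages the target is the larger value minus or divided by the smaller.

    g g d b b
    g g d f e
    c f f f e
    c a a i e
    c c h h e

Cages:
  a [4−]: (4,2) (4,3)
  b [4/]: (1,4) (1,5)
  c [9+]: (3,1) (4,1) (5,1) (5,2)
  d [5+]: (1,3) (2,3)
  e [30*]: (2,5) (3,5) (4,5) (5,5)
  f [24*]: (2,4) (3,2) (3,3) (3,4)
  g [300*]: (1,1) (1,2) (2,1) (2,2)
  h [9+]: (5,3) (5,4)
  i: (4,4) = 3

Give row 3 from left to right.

Cage i is given, leaving (4,4) = 3.
The only place for 2 in row 1 is (1,3).
Cage d's pair has sum 5; hence (2,3) = 3.
The 4 cells of cage f must have product 24, so (3,2) = 3.
Cage g has product 300; hence (1,1) = 3.
Column 2 already has 3, so (1,2) = 5.
Cage g has product 300, leaving (2,1) = 5.
The 4 cells of cage g must have product 300; hence (2,2) = 4.
Column 2 already has 5, leaving (4,2) = 1.
Row 4 now contains 1; hence (4,3) = 5.
Row 4 already has 5, leaving (4,5) = 2.
Column 2 now contains 1; hence (5,2) = 2.
Column 3 already has 5, so (5,3) = 4.
4 is placed in row 5, so (5,4) = 5.
Cage e needs product 30, leaving (5,5) = 3.
The 4 cells of cage f must have product 24, so (2,4) = 2.
Column 5 already has 2, leaving (2,5) = 1.
Cage c needs sum 9, leaving (3,1) = 2.
Column 3 now contains 4, so (3,3) = 1.
Cage f has product 24, so (3,4) = 4.
The 4 cells of cage e must have product 30, so (3,5) = 5.
2 is placed in row 4; hence (4,1) = 4.
4 is placed in row 5, so (5,1) = 1.
Column 4 now contains 4, leaving (1,4) = 1.
Column 5 already has 1, leaving (1,5) = 4.
Filled in: 3 5 2 1 4 / 5 4 3 2 1 / 2 3 1 4 5 / 4 1 5 3 2 / 1 2 4 5 3.

2 3 1 4 5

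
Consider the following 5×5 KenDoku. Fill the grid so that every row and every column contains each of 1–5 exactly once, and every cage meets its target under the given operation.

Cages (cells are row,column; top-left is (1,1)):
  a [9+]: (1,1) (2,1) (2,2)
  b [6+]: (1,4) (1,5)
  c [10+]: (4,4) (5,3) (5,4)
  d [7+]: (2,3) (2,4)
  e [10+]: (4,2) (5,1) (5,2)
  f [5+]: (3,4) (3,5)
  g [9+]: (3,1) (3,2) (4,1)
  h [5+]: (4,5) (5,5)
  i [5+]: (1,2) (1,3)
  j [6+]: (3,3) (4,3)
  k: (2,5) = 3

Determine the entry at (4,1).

K is a freebie; hence (2,5) = 3.
The only place for 5 in column 5 is (1,5).
Cage b needs two cells with sum 6, leaving (1,4) = 1.
Row 1 needs a 4, and only (1,1) is open for it.
Cage a has sum 9, leaving (2,1) = 1.
Cage a needs sum 9, leaving (2,2) = 4.
The only place for 1 in column 2 is (3,2).
Cage f needs two cells with sum 5, leaving (3,4) = 3.
1 is placed in row 3, leaving (3,5) = 2.
Row 3 already has 3, which forces (3,1) = 5.
Row 3 now contains 5; hence (3,3) = 4.
Cage g has sum 9, which forces (4,1) = 3.
Column 1 already has 3; hence (5,1) = 2.
Cage e has sum 10; hence (4,2) = 5.
Cage j needs two cells with sum 6, which forces (4,3) = 2.
Row 4 already has 2; hence (4,4) = 4.
Row 4 now contains 4, so (4,5) = 1.
The 3 cells of cage e must have sum 10, leaving (5,2) = 3.
Row 5 already has 3, leaving (5,3) = 1.
Column 4 already has 4; hence (5,4) = 5.
Column 5 already has 1, leaving (5,5) = 4.
Column 2 now contains 3; hence (1,2) = 2.
Column 3 already has 2, leaving (1,3) = 3.
Column 3 already has 2; hence (2,3) = 5.
Column 4 now contains 5; hence (2,4) = 2.
The full grid is 4 2 3 1 5 / 1 4 5 2 3 / 5 1 4 3 2 / 3 5 2 4 1 / 2 3 1 5 4.

3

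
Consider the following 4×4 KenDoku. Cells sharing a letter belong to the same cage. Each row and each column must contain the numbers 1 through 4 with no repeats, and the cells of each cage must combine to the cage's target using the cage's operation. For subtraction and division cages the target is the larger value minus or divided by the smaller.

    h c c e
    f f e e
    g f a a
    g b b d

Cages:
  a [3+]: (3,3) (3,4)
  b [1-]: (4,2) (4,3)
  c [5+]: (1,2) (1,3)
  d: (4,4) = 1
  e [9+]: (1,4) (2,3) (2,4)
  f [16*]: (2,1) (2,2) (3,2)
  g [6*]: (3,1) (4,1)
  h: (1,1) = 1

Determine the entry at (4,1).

Cage h is a single given cell, which forces (1,1) = 1.
Cage d is given; hence (4,4) = 1.
The two cells of cage a must have sum 3, which forces (3,3) = 1.
Column 4 now contains 1, so (3,4) = 2.
Cage f needs product 16, leaving (2,1) = 4.
Cage f has product 16, leaving (2,2) = 1.
Cage e needs sum 9; hence (2,3) = 2.
4 is placed in row 2; hence (2,4) = 3.
2 is placed in row 3, so (3,1) = 3.
2 is placed in row 3, which forces (3,2) = 4.
The two cells of cage g must have product 6, so (4,1) = 2.
Row 4 already has 2, so (4,2) = 3.
Row 4 already has 3; hence (4,3) = 4.
Column 2 already has 3, which forces (1,2) = 2.
Column 3 already has 2; hence (1,3) = 3.
Column 4 now contains 3, which forces (1,4) = 4.
The full grid is 1 2 3 4 / 4 1 2 3 / 3 4 1 2 / 2 3 4 1.

2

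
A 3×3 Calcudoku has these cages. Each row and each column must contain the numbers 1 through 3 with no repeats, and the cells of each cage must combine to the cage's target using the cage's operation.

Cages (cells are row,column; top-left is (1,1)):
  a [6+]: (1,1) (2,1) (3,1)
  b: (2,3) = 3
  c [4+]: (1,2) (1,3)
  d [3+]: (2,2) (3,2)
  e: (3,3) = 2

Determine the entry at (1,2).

B is a freebie; hence (2,3) = 3.
Cage e is given, which forces (3,3) = 2.
Cage c needs two cells with sum 4; hence (1,2) = 3.
3 is placed in column 3, which forces (1,3) = 1.
Cage d needs two cells with sum 3, which forces (2,2) = 2.
2 is placed in row 3, which forces (3,2) = 1.
Row 1 already has 1, which forces (1,1) = 2.
Row 2 now contains 2, leaving (2,1) = 1.
1 is placed in row 3, so (3,1) = 3.
Filled in: 2 3 1 / 1 2 3 / 3 1 2.

3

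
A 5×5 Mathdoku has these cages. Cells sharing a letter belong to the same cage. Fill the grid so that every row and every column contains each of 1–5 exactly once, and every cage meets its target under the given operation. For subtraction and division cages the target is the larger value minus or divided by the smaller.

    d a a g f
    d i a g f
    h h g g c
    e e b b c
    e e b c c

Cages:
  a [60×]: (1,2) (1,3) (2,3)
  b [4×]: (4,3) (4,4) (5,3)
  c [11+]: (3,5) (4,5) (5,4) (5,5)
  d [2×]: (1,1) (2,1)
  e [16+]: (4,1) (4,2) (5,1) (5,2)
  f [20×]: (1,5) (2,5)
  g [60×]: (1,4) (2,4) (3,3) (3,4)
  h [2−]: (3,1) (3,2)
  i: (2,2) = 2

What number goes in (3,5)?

2

Cage i is given, leaving (2,2) = 2.
The two cells of cage d must have product 2, which forces (1,1) = 2.
Row 2 now contains 2, leaving (2,1) = 1.
In row 1, 1 can only go at (1,4), so (1,4) = 1.
The 3 cells of cage b must have product 4; hence (4,3) = 1.
Column 4 already has 1; hence (4,4) = 2.
Cage b needs product 4, so (5,3) = 2.
In row 3, 2 can only go at (3,5), so (3,5) = 2.
The 4 cells of cage c must have sum 11; hence (5,5) = 1.
The only place for 1 in row 3 is (3,2).
Cage h needs two cells with difference 2, which forces (3,1) = 3.
Cage g needs product 60, so (2,4) = 3.
The only place for 5 in row 4 is (4,1).
Cage e has sum 16; hence (4,2) = 4.
Row 4 already has 4, which forces (4,5) = 3.
Column 1 now contains 5; hence (5,1) = 4.
Cage e needs sum 16, which forces (5,2) = 3.
Row 5 now contains 4, which forces (5,4) = 5.
Column 2 now contains 3; hence (1,2) = 5.
The 3 cells of cage a must have product 60, leaving (1,3) = 3.
5 is placed in row 1, leaving (1,5) = 4.
Cage a needs product 60; hence (2,3) = 4.
Column 5 now contains 4, which forces (2,5) = 5.
The 4 cells of cage g must have product 60; hence (3,3) = 5.
5 is placed in column 4, so (3,4) = 4.
Filled in: 2 5 3 1 4 / 1 2 4 3 5 / 3 1 5 4 2 / 5 4 1 2 3 / 4 3 2 5 1.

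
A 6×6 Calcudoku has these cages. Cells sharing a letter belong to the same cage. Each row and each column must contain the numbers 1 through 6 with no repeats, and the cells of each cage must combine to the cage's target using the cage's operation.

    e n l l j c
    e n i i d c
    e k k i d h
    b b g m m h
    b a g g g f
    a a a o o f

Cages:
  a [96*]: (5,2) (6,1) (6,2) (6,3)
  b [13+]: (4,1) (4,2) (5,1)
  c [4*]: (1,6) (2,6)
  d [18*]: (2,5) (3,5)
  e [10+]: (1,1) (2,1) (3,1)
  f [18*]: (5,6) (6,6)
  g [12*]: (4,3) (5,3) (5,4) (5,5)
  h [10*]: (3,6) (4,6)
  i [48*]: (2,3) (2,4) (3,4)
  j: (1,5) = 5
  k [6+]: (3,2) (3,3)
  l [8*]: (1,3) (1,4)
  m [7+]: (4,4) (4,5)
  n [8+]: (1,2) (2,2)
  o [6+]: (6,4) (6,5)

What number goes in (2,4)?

6

Cage j is given; hence (1,5) = 5.
Row 5 needs a 5, and only (5,1) is open for it.
The only place for 5 in row 2 is (2,2).
The two cells of cage n must have sum 8, so (1,2) = 3.
Row 1 needs a 6, and only (1,1) is open for it.
Column 1 already has 6, which forces (4,1) = 2.
Cage b needs sum 13, which forces (4,2) = 6.
Row 4 already has 2, which forces (4,3) = 1.
Row 4 already has 2, which forces (4,6) = 5.
5 is placed in column 6, which forces (3,6) = 2.
Cage a needs product 96; hence (5,2) = 4.
Column 2 now contains 4; hence (3,2) = 1.
Cage k needs two cells with sum 6; hence (3,3) = 5.
Column 2 now contains 1; hence (6,2) = 2.
Cage e has sum 10, so (2,1) = 1.
1 is placed in row 2; hence (2,6) = 4.
1 is placed in row 3, which forces (3,1) = 3.
Row 3 already has 3, leaving (3,5) = 6.
Column 1 already has 3; hence (6,1) = 4.
4 is placed in row 6, leaving (6,3) = 3.
The two cells of cage o must have sum 6, which forces (6,4) = 5.
The two cells of cage o must have sum 6, so (6,5) = 1.
Row 6 now contains 3, which forces (6,6) = 6.
4 is placed in column 6; hence (1,6) = 1.
6 is placed in column 5; hence (2,5) = 3.
Row 3 already has 6, which forces (3,4) = 4.
Column 4 already has 4; hence (4,4) = 3.
Column 5 now contains 3; hence (4,5) = 4.
The 4 cells of cage g must have product 12, which forces (5,3) = 6.
The 4 cells of cage g must have product 12, which forces (5,4) = 1.
Column 5 now contains 1, which forces (5,5) = 2.
Column 6 already has 6, which forces (5,6) = 3.
Cage l's pair has product 8, so (1,3) = 4.
Column 4 already has 4; hence (1,4) = 2.
Column 3 now contains 6; hence (2,3) = 2.
Cage i needs product 48; hence (2,4) = 6.
Filled in: 6 3 4 2 5 1 / 1 5 2 6 3 4 / 3 1 5 4 6 2 / 2 6 1 3 4 5 / 5 4 6 1 2 3 / 4 2 3 5 1 6.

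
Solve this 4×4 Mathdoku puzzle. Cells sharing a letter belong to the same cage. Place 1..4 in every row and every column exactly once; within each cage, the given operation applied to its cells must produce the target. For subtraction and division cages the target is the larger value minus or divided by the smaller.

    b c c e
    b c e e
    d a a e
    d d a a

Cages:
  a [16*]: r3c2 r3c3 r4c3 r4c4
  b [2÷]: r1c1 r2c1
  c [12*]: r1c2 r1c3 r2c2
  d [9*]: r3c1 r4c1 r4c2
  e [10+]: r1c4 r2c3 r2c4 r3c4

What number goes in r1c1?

2

Cage d needs product 9, which forces r3c1 = 3.
The 3 cells of cage d must have product 9; hence r4c1 = 1.
The 3 cells of cage d must have product 9, which forces r4c2 = 3.
The 3 cells of cage c must have product 12, so r1c3 = 3.
The 4 cells of cage e must have sum 10, leaving r2c4 = 3.
The only place for 4 in row 3 is r3c4.
Cage a has product 16, so r4c3 = 4.
Column 4 already has 4, leaving r4c4 = 2.
Column 4 now contains 2, so r1c4 = 1.
Cage e needs sum 10, which forces r2c3 = 2.
2 is placed in column 3, leaving r3c3 = 1.
Cage b's pair has quotient 2, so r1c1 = 2.
1 is placed in row 1, so r1c2 = 4.
2 is placed in row 2, leaving r2c1 = 4.
Cage c has product 12, so r2c2 = 1.
1 is placed in row 3; hence r3c2 = 2.
Completed grid: 2 4 3 1 / 4 1 2 3 / 3 2 1 4 / 1 3 4 2.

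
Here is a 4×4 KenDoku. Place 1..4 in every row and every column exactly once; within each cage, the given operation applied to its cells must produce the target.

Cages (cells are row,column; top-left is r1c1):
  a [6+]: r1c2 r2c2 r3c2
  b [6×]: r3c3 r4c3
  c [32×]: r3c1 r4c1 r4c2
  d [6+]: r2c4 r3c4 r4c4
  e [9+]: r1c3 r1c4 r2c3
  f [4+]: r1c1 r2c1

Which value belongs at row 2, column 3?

Cage c needs product 32, so r3c1 = 4.
The 3 cells of cage c must have product 32, leaving r4c1 = 2.
Cage c needs product 32, leaving r4c2 = 4.
Row 4 now contains 2, so r4c3 = 3.
Row 4 already has 3, so r4c4 = 1.
3 is placed in column 3; hence r3c3 = 2.
Row 3 now contains 2; hence r3c4 = 3.
Cage e has sum 9; hence r1c3 = 1.
Column 4 already has 3, which forces r1c4 = 4.
Column 3 already has 2, so r2c3 = 4.
Column 4 already has 3, so r2c4 = 2.
3 is placed in row 3, leaving r3c2 = 1.
Row 1 already has 1, which forces r1c1 = 3.
Cage a needs sum 6, so r1c2 = 2.
Cage f needs two cells with sum 4, so r2c1 = 1.
Row 2 now contains 2; hence r2c2 = 3.
Completed grid: 3 2 1 4 / 1 3 4 2 / 4 1 2 3 / 2 4 3 1.

4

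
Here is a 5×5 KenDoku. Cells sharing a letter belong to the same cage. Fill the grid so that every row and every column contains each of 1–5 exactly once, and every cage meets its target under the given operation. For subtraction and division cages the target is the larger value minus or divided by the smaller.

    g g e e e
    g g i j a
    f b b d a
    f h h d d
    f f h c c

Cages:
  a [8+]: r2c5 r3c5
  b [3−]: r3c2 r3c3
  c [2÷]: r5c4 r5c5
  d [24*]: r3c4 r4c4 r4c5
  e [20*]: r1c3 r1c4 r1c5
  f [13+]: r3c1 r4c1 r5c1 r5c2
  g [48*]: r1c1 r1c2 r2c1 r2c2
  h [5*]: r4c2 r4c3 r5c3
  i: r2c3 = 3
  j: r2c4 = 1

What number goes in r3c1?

1

Cage i is given, so r2c3 = 3.
J is a freebie, which forces r2c4 = 1.
3 is placed in row 2; hence r2c5 = 5.
5 is placed in column 5; hence r3c5 = 3.
Cage h has product 5, leaving r4c2 = 1.
Cage h has product 5; hence r4c3 = 5.
Cage h has product 5, which forces r5c3 = 1.
Column 3 now contains 1, which forces r1c3 = 4.
Cage e needs product 20, which forces r1c4 = 5.
Cage e needs product 20, which forces r1c5 = 1.
The two cells of cage b must have difference 3, which forces r3c2 = 5.
Cage b's pair has difference 3, leaving r3c3 = 2.
Row 3 now contains 2, which forces r3c4 = 4.
Cage d needs product 24, so r4c4 = 3.
Column 4 already has 4, which forces r5c4 = 2.
2 is placed in row 5, which forces r5c5 = 4.
Row 3 now contains 4, which forces r3c1 = 1.
The 4 cells of cage f must have sum 13, which forces r4c1 = 4.
Column 5 now contains 4; hence r4c5 = 2.
Cage f needs sum 13, leaving r5c1 = 5.
Row 5 now contains 4, so r5c2 = 3.
The 4 cells of cage g must have product 48, so r1c1 = 3.
Column 2 now contains 3, leaving r1c2 = 2.
Column 1 already has 4; hence r2c1 = 2.
Cage g has product 48; hence r2c2 = 4.
Filled in: 3 2 4 5 1 / 2 4 3 1 5 / 1 5 2 4 3 / 4 1 5 3 2 / 5 3 1 2 4.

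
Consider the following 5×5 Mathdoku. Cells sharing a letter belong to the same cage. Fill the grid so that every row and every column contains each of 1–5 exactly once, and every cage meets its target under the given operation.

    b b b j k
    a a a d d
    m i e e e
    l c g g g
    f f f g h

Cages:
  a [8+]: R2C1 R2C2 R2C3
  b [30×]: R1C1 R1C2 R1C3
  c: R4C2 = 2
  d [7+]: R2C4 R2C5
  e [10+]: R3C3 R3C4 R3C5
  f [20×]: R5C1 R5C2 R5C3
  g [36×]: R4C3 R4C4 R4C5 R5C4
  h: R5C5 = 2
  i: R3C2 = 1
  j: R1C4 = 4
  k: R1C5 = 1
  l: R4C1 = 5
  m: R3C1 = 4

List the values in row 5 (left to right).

J is a freebie; hence R1C4 = 4.
K is a freebie, which forces R1C5 = 1.
M is a freebie, which forces R3C1 = 4.
Cage i is a single given cell, leaving R3C2 = 1.
Cage l is given, leaving R4C1 = 5.
C is a freebie, leaving R4C2 = 2.
Column 4 already has 4, which forces R4C4 = 1.
Column 1 already has 5, leaving R5C1 = 1.
Cage g has product 36, leaving R5C4 = 3.
H is a freebie, leaving R5C5 = 2.
The 3 cells of cage a must have sum 8, which forces R2C3 = 1.
Cage d needs two cells with sum 7, which forces R2C4 = 2.
Cage d's pair has sum 7, leaving R2C5 = 5.
Column 4 now contains 2, which forces R3C4 = 5.
Column 5 now contains 5; hence R3C5 = 3.
3 is placed in column 5; hence R4C5 = 4.
2 is placed in row 2, leaving R2C1 = 3.
Row 2 already has 5; hence R2C2 = 4.
Row 3 now contains 3, which forces R3C3 = 2.
Row 4 now contains 4, which forces R4C3 = 3.
Column 2 now contains 4, so R5C2 = 5.
Row 5 already has 5, which forces R5C3 = 4.
Column 1 now contains 3; hence R1C1 = 2.
5 is placed in column 2, leaving R1C2 = 3.
Column 3 now contains 3, so R1C3 = 5.
Completed grid: 2 3 5 4 1 / 3 4 1 2 5 / 4 1 2 5 3 / 5 2 3 1 4 / 1 5 4 3 2.

1 5 4 3 2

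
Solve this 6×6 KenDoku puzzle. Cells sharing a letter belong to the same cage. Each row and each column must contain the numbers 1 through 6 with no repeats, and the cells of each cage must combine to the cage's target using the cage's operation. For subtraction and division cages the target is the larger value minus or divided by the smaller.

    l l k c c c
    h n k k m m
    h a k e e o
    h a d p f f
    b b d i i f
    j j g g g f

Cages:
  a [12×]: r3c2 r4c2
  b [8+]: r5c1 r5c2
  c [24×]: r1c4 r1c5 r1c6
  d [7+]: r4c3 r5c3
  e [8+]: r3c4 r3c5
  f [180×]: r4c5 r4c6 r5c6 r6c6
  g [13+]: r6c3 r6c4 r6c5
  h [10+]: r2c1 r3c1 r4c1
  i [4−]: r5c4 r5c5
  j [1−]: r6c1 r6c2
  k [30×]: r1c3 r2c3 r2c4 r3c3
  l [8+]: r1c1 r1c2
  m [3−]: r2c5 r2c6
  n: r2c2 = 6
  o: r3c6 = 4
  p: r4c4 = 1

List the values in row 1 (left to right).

Cage n is given, leaving r2c2 = 6.
O is a freebie, so r3c6 = 4.
Cage p is a single given cell, leaving r4c4 = 1.
Cage a's pair has product 12; hence r3c2 = 3.
The two cells of cage a must have product 12, so r4c2 = 4.
The only place for 4 in row 5 is r5c3.
The two cells of cage d must have sum 7, leaving r4c3 = 3.
Cage k has product 30; hence r2c4 = 3.
Row 2 now contains 3, leaving r2c1 = 4.
Cage h needs sum 10, which forces r3c1 = 1.
Cage h has sum 10, which forces r4c1 = 5.
The only place for 1 in row 2 is r2c3.
Row 3 needs a 5, and only r3c3 is open for it.
Column 3 now contains 5, leaving r1c3 = 2.
Column 3 already has 2; hence r6c3 = 6.
The two cells of cage l must have sum 8, which forces r1c1 = 3.
Row 1 now contains 2, leaving r1c2 = 5.
Column 1 now contains 3; hence r5c1 = 6.
Column 2 now contains 5, so r5c2 = 2.
2 is placed in row 5; hence r5c4 = 5.
2 is placed in row 5, leaving r5c5 = 1.
Row 5 now contains 5, so r5c6 = 3.
Column 1 now contains 3, which forces r6c1 = 2.
Column 2 already has 2, leaving r6c2 = 1.
Row 6 already has 2, leaving r6c4 = 4.
Column 6 now contains 3, so r6c6 = 5.
4 is placed in column 4, which forces r1c4 = 6.
The 3 cells of cage c must have product 24, so r1c5 = 4.
The 3 cells of cage c must have product 24, so r1c6 = 1.
The two cells of cage m must have difference 3, leaving r2c5 = 5.
Column 6 now contains 5, so r2c6 = 2.
Column 4 now contains 6, which forces r3c4 = 2.
2 is placed in row 3, leaving r3c5 = 6.
6 is placed in column 5, leaving r4c5 = 2.
Column 6 already has 2, so r4c6 = 6.
Row 6 already has 5, so r6c5 = 3.
The full grid is 3 5 2 6 4 1 / 4 6 1 3 5 2 / 1 3 5 2 6 4 / 5 4 3 1 2 6 / 6 2 4 5 1 3 / 2 1 6 4 3 5.

3 5 2 6 4 1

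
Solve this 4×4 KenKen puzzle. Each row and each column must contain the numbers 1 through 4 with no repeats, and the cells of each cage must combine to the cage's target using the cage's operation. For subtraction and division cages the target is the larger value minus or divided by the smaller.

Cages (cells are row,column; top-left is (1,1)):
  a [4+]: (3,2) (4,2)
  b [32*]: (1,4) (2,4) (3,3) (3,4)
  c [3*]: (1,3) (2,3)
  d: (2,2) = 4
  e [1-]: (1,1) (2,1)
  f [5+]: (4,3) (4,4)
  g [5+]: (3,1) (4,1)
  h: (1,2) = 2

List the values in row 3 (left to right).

1 3 4 2

Cage h is given, leaving (1,2) = 2.
Cage d is a single given cell, so (2,2) = 4.
Cage b has product 32, leaving (3,3) = 4.
Cage b has product 32, so (1,4) = 4.
Cage e's pair has difference 1; hence (2,1) = 2.
Row 2 now contains 2, leaving (2,4) = 1.
Column 4 now contains 1, leaving (3,4) = 2.
Column 4 now contains 2, which forces (4,4) = 3.
The two cells of cage c must have product 3, leaving (1,3) = 1.
Row 2 already has 1, which forces (2,3) = 3.
Cage g's pair has sum 5, so (3,1) = 1.
The two cells of cage a must have sum 4, so (3,2) = 3.
Row 4 already has 3, which forces (4,1) = 4.
Row 4 already has 3; hence (4,2) = 1.
Row 4 already has 3, leaving (4,3) = 2.
Row 1 now contains 1, which forces (1,1) = 3.
Filled in: 3 2 1 4 / 2 4 3 1 / 1 3 4 2 / 4 1 2 3.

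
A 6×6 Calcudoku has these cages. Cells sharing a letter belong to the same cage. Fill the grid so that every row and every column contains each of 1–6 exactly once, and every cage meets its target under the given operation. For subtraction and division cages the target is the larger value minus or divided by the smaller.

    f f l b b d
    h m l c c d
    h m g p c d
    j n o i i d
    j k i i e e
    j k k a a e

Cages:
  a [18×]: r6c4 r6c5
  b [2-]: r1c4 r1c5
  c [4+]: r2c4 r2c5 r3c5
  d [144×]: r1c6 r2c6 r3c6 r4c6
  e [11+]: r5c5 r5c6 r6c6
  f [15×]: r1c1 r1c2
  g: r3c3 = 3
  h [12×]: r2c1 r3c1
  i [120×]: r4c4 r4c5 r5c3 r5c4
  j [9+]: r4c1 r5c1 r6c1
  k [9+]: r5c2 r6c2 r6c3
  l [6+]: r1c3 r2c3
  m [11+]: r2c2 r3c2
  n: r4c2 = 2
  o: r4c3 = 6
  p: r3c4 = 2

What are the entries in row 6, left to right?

Cage c has sum 4; hence r2c4 = 1.
Cage c has sum 4, leaving r2c5 = 2.
Cage g is given; hence r3c3 = 3.
Cage p is a single given cell, leaving r3c4 = 2.
Cage c needs sum 4, so r3c5 = 1.
N is a freebie, which forces r4c2 = 2.
Cage o is a single given cell, so r4c3 = 6.
The 4 cells of cage d must have product 144, which forces r1c6 = 2.
The two cells of cage h must have product 12, leaving r2c1 = 3.
The two cells of cage h must have product 12, leaving r3c1 = 4.
4 is placed in row 3, so r3c6 = 6.
3 is placed in column 1, leaving r1c1 = 5.
Cage f needs two cells with product 15, which forces r1c2 = 3.
Row 1 already has 2, which forces r1c3 = 1.
Cage m's pair has sum 11, so r2c2 = 6.
The two cells of cage l must have sum 6; hence r2c3 = 5.
Column 6 already has 6, so r2c6 = 4.
6 is placed in row 3, which forces r3c2 = 5.
Cage j needs sum 9; hence r4c1 = 1.
Cage d has product 144, which forces r4c6 = 3.
Column 3 now contains 1, leaving r5c3 = 2.
Column 3 already has 2, so r6c3 = 4.
2 is placed in row 5, so r5c1 = 6.
The 3 cells of cage k must have sum 9, leaving r5c2 = 4.
The 4 cells of cage i must have product 120; hence r5c4 = 3.
The 3 cells of cage e must have sum 11, leaving r5c5 = 5.
The 3 cells of cage e must have sum 11; hence r5c6 = 1.
Cage j needs sum 9, leaving r6c1 = 2.
Row 6 now contains 4, leaving r6c2 = 1.
3 is placed in column 4, leaving r6c4 = 6.
Row 6 already has 6, so r6c5 = 3.
Cage e has sum 11, so r6c6 = 5.
6 is placed in column 4, so r1c4 = 4.
The two cells of cage b must have difference 2, leaving r1c5 = 6.
Cage i needs product 120; hence r4c4 = 5.
Column 5 already has 5, which forces r4c5 = 4.
Completed grid: 5 3 1 4 6 2 / 3 6 5 1 2 4 / 4 5 3 2 1 6 / 1 2 6 5 4 3 / 6 4 2 3 5 1 / 2 1 4 6 3 5.

2 1 4 6 3 5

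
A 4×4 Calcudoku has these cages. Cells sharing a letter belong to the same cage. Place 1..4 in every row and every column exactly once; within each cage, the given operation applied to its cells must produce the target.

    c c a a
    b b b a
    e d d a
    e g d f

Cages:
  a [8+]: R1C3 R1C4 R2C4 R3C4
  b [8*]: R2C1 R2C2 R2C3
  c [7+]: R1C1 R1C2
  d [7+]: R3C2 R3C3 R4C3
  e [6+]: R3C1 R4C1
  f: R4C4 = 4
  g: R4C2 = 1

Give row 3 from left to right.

4 3 1 2

G is a freebie, so R4C2 = 1.
Cage f is given, so R4C4 = 4.
The 4 cells of cage a must have sum 8, which forces R1C3 = 2.
Cage e's pair has sum 6; hence R3C1 = 4.
Row 4 already has 4, leaving R4C1 = 2.
2 is placed in column 3, so R4C3 = 3.
4 is placed in column 1, which forces R1C1 = 3.
Cage c's pair has sum 7, leaving R1C2 = 4.
3 is placed in row 1, leaving R1C4 = 1.
Column 1 now contains 2, leaving R2C1 = 1.
Cage b needs product 8, leaving R2C2 = 2.
The 3 cells of cage b must have product 8, so R2C3 = 4.
2 is placed in row 2, which forces R2C4 = 3.
The 3 cells of cage d must have sum 7; hence R3C2 = 3.
Column 3 already has 3, so R3C3 = 1.
3 is placed in column 4, which forces R3C4 = 2.
Completed grid: 3 4 2 1 / 1 2 4 3 / 4 3 1 2 / 2 1 3 4.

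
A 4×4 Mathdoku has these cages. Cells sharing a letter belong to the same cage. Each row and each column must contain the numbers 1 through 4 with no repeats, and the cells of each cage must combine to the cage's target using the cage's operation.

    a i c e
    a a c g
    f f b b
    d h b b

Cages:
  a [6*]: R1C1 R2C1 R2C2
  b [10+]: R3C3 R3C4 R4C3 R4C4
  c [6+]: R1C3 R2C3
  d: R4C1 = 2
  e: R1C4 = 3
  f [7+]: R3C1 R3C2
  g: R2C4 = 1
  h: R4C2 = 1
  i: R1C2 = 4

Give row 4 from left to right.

2 1 3 4

I is a freebie, so R1C2 = 4.
Row 1 already has 4, which forces R1C3 = 2.
E is a freebie; hence R1C4 = 3.
Column 3 already has 2, which forces R2C3 = 4.
G is a freebie, which forces R2C4 = 1.
Column 2 now contains 4; hence R3C2 = 3.
Row 3 now contains 3, so R3C3 = 1.
D is a freebie, which forces R4C1 = 2.
H is a freebie, leaving R4C2 = 1.
1 is placed in column 3, so R4C3 = 3.
2 is placed in row 4, so R4C4 = 4.
Row 1 already has 3, so R1C1 = 1.
2 is placed in column 1; hence R2C1 = 3.
Column 2 now contains 3, leaving R2C2 = 2.
Row 3 now contains 3, so R3C1 = 4.
4 is placed in column 4, so R3C4 = 2.
The full grid is 1 4 2 3 / 3 2 4 1 / 4 3 1 2 / 2 1 3 4.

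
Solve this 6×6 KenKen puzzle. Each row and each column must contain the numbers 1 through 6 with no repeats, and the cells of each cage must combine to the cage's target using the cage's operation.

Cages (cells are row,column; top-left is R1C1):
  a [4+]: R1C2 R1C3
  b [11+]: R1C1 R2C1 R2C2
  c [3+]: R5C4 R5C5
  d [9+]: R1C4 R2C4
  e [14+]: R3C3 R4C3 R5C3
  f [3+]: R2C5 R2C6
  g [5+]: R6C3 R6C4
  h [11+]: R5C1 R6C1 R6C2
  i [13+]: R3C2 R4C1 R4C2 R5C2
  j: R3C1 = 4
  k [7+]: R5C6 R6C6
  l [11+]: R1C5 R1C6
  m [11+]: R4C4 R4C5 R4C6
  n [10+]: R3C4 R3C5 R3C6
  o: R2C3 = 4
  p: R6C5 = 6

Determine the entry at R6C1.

1

Cage o is a single given cell, so R2C3 = 4.
Cage j is given, which forces R3C1 = 4.
Cage p is a single given cell, leaving R6C5 = 6.
6 is placed in column 5; hence R1C5 = 5.
Cage l's pair has sum 11, so R1C6 = 6.
Row 1 needs a 2, and only R1C1 is open for it.
Row 1 needs a 4, and only R1C4 is open for it.
Cage d's pair has sum 9; hence R2C4 = 5.
The only place for 1 in row 6 is R6C1.
In column 3, 1 can only go at R1C3, so R1C3 = 1.
Row 1 now contains 1, which forces R1C2 = 3.
3 is placed in column 2, leaving R2C2 = 6.
Row 2 now contains 6, which forces R2C1 = 3.
In column 3, 2 can only go at R6C3, so R6C3 = 2.
2 is placed in row 6, so R6C4 = 3.
In row 5, 4 can only go at R5C2, so R5C2 = 4.
The 4 cells of cage i must have sum 13; hence R4C1 = 6.
6 is placed in row 4, leaving R4C4 = 2.
Cage h has sum 11, which forces R5C1 = 5.
Column 4 now contains 2, so R5C4 = 1.
Row 5 already has 1, so R5C5 = 2.
Row 5 now contains 2, so R5C6 = 3.
Column 2 now contains 4; hence R6C2 = 5.
Row 6 already has 5, so R6C6 = 4.
Column 5 already has 2; hence R2C5 = 1.
The two cells of cage f must have sum 3, leaving R2C6 = 2.
Cage i needs sum 13, which forces R3C2 = 2.
Column 4 now contains 2; hence R3C4 = 6.
Cage n needs sum 10, so R3C5 = 3.
Cage n needs sum 10, so R3C6 = 1.
Row 4 already has 2, so R4C2 = 1.
Cage m has sum 11; hence R4C5 = 4.
Cage m has sum 11, so R4C6 = 5.
Row 5 already has 3, so R5C3 = 6.
Row 3 now contains 3, which forces R3C3 = 5.
Row 4 now contains 5; hence R4C3 = 3.
Completed grid: 2 3 1 4 5 6 / 3 6 4 5 1 2 / 4 2 5 6 3 1 / 6 1 3 2 4 5 / 5 4 6 1 2 3 / 1 5 2 3 6 4.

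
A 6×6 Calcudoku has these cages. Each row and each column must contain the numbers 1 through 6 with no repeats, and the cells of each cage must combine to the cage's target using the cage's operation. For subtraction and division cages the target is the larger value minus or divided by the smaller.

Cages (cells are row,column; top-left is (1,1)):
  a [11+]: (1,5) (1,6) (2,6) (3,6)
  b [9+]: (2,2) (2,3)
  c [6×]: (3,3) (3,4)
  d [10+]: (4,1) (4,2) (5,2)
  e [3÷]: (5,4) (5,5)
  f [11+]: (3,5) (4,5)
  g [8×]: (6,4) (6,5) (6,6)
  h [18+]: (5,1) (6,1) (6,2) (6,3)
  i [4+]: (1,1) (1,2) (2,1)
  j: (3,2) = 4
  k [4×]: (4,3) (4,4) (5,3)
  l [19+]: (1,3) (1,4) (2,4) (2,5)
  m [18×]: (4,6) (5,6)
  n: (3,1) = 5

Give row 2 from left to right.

The 3 cells of cage i must have sum 4, so (1,1) = 2.
The 3 cells of cage i must have sum 4, which forces (1,2) = 1.
Cage i needs sum 4, leaving (2,1) = 1.
Cage n is a single given cell; hence (3,1) = 5.
Cage j is a single given cell, leaving (3,2) = 4.
Row 3 now contains 5; hence (3,5) = 6.
Column 5 now contains 6, leaving (4,5) = 5.
Cage a has sum 11, which forces (1,5) = 3.
Cage a needs sum 11, so (3,6) = 1.
Cage d needs sum 10, leaving (4,1) = 3.
Cage d has sum 10, which forces (4,2) = 2.
Row 4 now contains 2, which forces (4,4) = 1.
Row 4 now contains 3; hence (4,6) = 6.
Cage d needs sum 10, which forces (5,2) = 5.
Column 6 now contains 6, so (5,6) = 3.
Cage a needs sum 11; hence (1,6) = 5.
Column 6 already has 3, leaving (2,6) = 2.
Row 4 already has 1, which forces (4,3) = 4.
The 3 cells of cage k must have product 4, so (5,3) = 1.
Row 5 now contains 3, leaving (5,4) = 6.
The two cells of cage e must have quotient 3; hence (5,5) = 2.
The 3 cells of cage g must have product 8; hence (6,5) = 1.
Column 6 already has 2, which forces (6,6) = 4.
4 is placed in column 3; hence (1,3) = 6.
Column 4 now contains 6; hence (1,4) = 4.
Column 3 now contains 6, leaving (2,3) = 3.
Column 4 now contains 6, which forces (2,4) = 5.
2 is placed in row 2, leaving (2,5) = 4.
Column 3 now contains 3; hence (3,3) = 2.
2 is placed in row 3, leaving (3,4) = 3.
Row 5 already has 6; hence (5,1) = 4.
4 is placed in row 6, which forces (6,1) = 6.
The 4 cells of cage h must have sum 18; hence (6,2) = 3.
The 4 cells of cage h must have sum 18, which forces (6,3) = 5.
4 is placed in row 6; hence (6,4) = 2.
3 is placed in row 2; hence (2,2) = 6.
The full grid is 2 1 6 4 3 5 / 1 6 3 5 4 2 / 5 4 2 3 6 1 / 3 2 4 1 5 6 / 4 5 1 6 2 3 / 6 3 5 2 1 4.

1 6 3 5 4 2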